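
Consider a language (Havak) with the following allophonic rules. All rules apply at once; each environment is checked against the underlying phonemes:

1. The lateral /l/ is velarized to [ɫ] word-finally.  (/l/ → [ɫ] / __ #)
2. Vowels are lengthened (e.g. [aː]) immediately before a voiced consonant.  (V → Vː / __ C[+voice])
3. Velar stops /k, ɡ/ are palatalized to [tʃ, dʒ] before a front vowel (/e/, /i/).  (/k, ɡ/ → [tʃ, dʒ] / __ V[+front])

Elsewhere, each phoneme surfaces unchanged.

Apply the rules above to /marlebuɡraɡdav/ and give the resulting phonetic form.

[maːrleːbuːɡraːɡdaːv]

Rule 2 applies to /a/ (between /m/ and /r/: before a voiced consonant) → [aː].
/l/ (between /r/ and /e/) is in the target of rule 1 but the environment (word-finally) is not met → [l].
/e/ — between /l/ and /b/, before a voiced consonant — surfaces as [eː] (rule 2).
Rule 2 applies to /u/ (between /b/ and /ɡ/: before a voiced consonant) → [uː].
/ɡ/ (between /u/ and /r/) fails the environment for rule 3, so it stays [ɡ].
/a/ (between /r/ and /ɡ/): before a voiced consonant, so rule 2 applies → [aː].
/ɡ/ (between /a/ and /d/) fails the environment for rule 3, so it stays [ɡ].
/a/ meets the environment for rule 2 (before a voiced consonant) → [aː].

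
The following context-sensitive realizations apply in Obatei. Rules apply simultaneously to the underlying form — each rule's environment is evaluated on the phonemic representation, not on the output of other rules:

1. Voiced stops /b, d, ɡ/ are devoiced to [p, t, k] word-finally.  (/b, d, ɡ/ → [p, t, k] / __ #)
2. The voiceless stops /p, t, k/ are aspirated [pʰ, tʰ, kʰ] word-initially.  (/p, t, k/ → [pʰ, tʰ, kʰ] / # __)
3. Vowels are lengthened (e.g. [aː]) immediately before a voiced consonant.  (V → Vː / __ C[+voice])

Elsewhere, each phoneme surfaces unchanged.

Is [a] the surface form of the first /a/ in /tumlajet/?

/a/ (between /l/ and /j/): before a voiced consonant, so rule 3 applies → [aː].
The actual realization is [aː], not [a].

No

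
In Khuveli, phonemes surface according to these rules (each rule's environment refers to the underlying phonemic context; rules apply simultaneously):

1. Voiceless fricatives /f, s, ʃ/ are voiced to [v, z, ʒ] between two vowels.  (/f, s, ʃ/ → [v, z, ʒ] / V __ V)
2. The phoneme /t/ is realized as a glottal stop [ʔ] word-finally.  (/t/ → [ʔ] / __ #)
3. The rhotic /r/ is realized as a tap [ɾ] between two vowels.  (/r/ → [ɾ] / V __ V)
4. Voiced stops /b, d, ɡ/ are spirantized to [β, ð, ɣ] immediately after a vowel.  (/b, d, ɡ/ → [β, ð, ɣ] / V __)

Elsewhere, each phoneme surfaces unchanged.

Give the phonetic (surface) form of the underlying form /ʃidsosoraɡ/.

/ʃ/ (word-initial) is in the target of rule 1 but the environment (between two vowels) is not met → [ʃ].
/i/ stays [i].
Rule 4 applies to /d/ (between /i/ and /s/: immediately after a vowel) → [ð].
/s/ (between /d/ and /o/) fails the environment for rule 1, so it stays [s].
/o/ — not in any rule's target class → [o].
Rule 1 applies to /s/ (between /o/ and /o/: between two vowels) → [z].
/o/ — not in any rule's target class → [o].
/r/ (between /o/ and /a/): between two vowels, so rule 3 applies → [ɾ].
/a/ (between /r/ and /ɡ/): no rule targets it → [a].
/ɡ/ (word-final) occurs immediately after a vowel → [ɣ] by rule 4.

[ʃiðsozoɾaɣ]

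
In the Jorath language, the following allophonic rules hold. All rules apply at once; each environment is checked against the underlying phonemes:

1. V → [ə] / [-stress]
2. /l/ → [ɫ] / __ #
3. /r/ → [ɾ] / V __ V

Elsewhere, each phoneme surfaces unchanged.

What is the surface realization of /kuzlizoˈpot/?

[kəzləzəˈpot]

/k/ stays [k].
/u/ (between /k/ and /z/) occurs in an unstressed syllable → [ə] by rule 1.
/z/ — not in any rule's target class → [z].
/l/ (between /z/ and /i/) fails the environment for rule 2, so it stays [l].
/i/ — between /l/ and /z/, in an unstressed syllable — surfaces as [ə] (rule 1).
/z/ (between /i/ and /o/) is unaffected → [z].
/o/ (between /z/ and /p/): in an unstressed syllable, so rule 1 applies → [ə].
/p/ stays [p].
/o/ (between /p/ and /t/) fails the environment for rule 1, so it stays [o].
/t/ stays [t].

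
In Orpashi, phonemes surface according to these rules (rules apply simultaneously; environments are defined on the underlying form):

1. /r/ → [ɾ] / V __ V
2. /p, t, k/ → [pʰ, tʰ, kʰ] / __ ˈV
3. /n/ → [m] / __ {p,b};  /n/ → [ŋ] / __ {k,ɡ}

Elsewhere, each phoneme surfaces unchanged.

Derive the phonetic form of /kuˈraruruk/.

[kuˈɾaɾuɾuk]

/k/ (word-initial) is in the target of rule 2 but the environment (immediately before a stressed vowel) is not met → [k].
/u/ stays [u].
/r/ (between /u/ and /a/): between two vowels, so rule 1 applies → [ɾ].
/a/ — not in any rule's target class → [a].
Rule 1 applies to /r/ (between /a/ and /u/: between two vowels) → [ɾ].
/u/ (between /r/ and /r/) is unaffected → [u].
Rule 1 applies to /r/ (between /u/ and /u/: between two vowels) → [ɾ].
/u/ (between /r/ and /k/) is unaffected → [u].
/k/ (word-final) is in the target of rule 2 but the environment (immediately before a stressed vowel) is not met → [k].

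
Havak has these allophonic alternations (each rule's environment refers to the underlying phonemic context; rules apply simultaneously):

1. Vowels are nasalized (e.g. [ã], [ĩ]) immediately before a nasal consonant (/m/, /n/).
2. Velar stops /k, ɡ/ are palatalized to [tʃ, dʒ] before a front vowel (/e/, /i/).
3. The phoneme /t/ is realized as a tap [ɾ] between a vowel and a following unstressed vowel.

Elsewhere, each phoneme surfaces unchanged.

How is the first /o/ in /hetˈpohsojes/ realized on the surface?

[o]

/o/ (between /p/ and /h/) fails the environment for rule 1, so it stays [o].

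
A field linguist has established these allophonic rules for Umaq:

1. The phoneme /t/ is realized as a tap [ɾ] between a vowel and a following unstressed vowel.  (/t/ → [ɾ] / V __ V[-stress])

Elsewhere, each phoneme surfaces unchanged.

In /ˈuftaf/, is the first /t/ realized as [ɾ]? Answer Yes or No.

/t/ (between /f/ and /a/) fails the environment for rule 1, so it stays [t].
The actual realization is [t], not [ɾ].

No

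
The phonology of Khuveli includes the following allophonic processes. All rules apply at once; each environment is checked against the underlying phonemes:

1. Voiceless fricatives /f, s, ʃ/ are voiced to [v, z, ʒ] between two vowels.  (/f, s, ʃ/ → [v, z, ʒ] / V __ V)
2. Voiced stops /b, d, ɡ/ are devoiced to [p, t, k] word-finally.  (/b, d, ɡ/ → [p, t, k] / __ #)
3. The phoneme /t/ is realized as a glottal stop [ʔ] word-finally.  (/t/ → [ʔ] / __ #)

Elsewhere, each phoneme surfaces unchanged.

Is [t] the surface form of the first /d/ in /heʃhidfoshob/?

No

/d/ (between /i/ and /f/): rule 2 targets it, but not word-finally → unchanged [d].
The actual realization is [d], not [t].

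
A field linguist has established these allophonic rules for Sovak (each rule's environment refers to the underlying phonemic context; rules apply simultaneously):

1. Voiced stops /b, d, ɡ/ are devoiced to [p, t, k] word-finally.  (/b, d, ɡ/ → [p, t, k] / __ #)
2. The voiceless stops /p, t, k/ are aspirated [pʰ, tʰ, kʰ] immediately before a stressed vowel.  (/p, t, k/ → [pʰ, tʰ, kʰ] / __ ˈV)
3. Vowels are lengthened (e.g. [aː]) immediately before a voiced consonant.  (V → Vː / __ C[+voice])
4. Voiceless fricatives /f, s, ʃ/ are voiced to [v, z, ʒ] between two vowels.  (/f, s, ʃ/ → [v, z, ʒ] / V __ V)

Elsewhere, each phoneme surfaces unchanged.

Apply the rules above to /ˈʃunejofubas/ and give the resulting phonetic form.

[ˈʃuːneːjovuːbas]

/ʃ/ — word-initial; rule 4 does not apply here → [ʃ].
Rule 3 applies to /u/ (between /ʃ/ and /n/: before a voiced consonant) → [uː].
/n/ (between /u/ and /e/): no rule targets it → [n].
/e/ (between /n/ and /j/) occurs before a voiced consonant → [eː] by rule 3.
/j/ stays [j].
/o/ (between /j/ and /f/) fails the environment for rule 3, so it stays [o].
/f/ — between /o/ and /u/, between two vowels — surfaces as [v] (rule 4).
/u/ — between /f/ and /b/, before a voiced consonant — surfaces as [uː] (rule 3).
/b/ (between /u/ and /a/) fails the environment for rule 1, so it stays [b].
/a/ (between /b/ and /s/): rule 3 targets it, but not before a voiced consonant → unchanged [a].
/s/ (word-final): rule 4 targets it, but not between two vowels → unchanged [s].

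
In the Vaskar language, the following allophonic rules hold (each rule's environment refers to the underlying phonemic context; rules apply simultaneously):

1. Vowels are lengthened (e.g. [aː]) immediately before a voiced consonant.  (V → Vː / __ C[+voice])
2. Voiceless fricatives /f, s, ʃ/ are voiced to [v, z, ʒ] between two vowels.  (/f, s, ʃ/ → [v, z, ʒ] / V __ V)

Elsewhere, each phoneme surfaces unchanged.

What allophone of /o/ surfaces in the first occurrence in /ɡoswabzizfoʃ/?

/o/ — between /ɡ/ and /s/; rule 1 does not apply here → [o].

[o]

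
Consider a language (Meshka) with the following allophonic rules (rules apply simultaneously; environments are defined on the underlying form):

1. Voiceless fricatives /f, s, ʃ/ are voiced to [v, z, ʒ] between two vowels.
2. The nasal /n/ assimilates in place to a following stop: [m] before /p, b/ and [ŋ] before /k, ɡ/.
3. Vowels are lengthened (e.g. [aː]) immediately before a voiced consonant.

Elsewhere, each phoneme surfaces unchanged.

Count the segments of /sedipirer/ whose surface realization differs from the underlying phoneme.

3

Segments that undergo a rule: /e/ → [eː] (rule 3); /i/ → [iː] (rule 3); /e/ → [eː] (rule 3).
All other segments surface unchanged.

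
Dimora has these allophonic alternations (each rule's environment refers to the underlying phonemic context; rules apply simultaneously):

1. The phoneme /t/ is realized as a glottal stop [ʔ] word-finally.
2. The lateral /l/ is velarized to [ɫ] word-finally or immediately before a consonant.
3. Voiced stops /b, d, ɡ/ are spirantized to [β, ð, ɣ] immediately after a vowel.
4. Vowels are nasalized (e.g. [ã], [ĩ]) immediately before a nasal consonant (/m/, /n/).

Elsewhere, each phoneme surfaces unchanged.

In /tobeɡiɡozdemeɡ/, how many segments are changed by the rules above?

Segments that undergo a rule: /b/ → [β] (rule 3); /ɡ/ → [ɣ] (rule 3); /ɡ/ → [ɣ] (rule 3); /e/ → [ẽ] (rule 4); /ɡ/ → [ɣ] (rule 3).
All other segments surface unchanged.

5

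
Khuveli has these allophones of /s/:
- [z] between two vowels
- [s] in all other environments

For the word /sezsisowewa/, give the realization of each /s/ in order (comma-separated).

Occurrence 1 (position 1): no conditioning environment matches → elsewhere allophone [s].
Occurrence 2 (position 4): no conditioning environment matches → elsewhere allophone [s].
Occurrence 3 (position 6): between two vowels → [z].

[s], [s], [z]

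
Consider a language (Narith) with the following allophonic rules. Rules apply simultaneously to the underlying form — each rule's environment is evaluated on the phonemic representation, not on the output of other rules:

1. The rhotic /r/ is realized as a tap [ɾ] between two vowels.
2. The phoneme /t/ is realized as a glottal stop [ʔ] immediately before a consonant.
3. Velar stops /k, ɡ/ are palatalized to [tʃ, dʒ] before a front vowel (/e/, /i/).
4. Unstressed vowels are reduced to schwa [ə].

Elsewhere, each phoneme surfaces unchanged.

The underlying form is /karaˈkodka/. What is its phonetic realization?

[kəɾəˈkodkə]

/k/ (word-initial) is in the target of rule 3 but the environment (before a front vowel) is not met → [k].
/a/ (between /k/ and /r/) occurs in an unstressed syllable → [ə] by rule 4.
/r/ (between /a/ and /a/) occurs between two vowels → [ɾ] by rule 1.
Rule 4 applies to /a/ (between /r/ and /k/: in an unstressed syllable) → [ə].
/k/ (between /a/ and /o/) fails the environment for rule 3, so it stays [k].
/o/ (between /k/ and /d/) fails the environment for rule 4, so it stays [o].
/k/ (between /d/ and /a/) fails the environment for rule 3, so it stays [k].
/a/ (word-final): in an unstressed syllable, so rule 4 applies → [ə].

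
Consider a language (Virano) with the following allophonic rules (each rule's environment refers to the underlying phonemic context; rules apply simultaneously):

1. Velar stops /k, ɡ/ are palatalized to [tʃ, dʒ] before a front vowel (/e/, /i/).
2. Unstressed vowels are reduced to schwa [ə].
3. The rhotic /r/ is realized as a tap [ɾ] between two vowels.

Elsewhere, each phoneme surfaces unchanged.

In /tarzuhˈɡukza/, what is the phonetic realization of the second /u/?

/u/ (between /ɡ/ and /k/) fails the environment for rule 2, so it stays [u].

[u]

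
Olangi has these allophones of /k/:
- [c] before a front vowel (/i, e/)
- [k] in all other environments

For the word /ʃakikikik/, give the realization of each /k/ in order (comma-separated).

[c], [c], [c], [k]

Occurrence 1 (position 3): before a front vowel → [c].
Occurrence 2 (position 5): before a front vowel → [c].
Occurrence 3 (position 7): before a front vowel → [c].
Occurrence 4 (position 9): no conditioning environment matches → elsewhere allophone [k].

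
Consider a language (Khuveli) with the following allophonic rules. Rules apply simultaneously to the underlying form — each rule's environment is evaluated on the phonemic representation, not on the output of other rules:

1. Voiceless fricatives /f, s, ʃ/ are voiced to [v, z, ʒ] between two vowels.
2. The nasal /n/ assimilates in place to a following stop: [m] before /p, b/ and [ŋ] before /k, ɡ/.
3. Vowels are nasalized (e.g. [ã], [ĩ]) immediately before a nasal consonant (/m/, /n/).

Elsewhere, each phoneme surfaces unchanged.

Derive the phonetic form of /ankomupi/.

/a/ (word-initial) occurs before a nasal consonant → [ã] by rule 3.
/n/ (between /a/ and /k/): before a labial or velar stop, so rule 2 applies → [ŋ].
/k/ (between /n/ and /o/) is unaffected → [k].
/o/ meets the environment for rule 3 (before a nasal consonant) → [õ].
/m/ stays [m].
/u/ (between /m/ and /p/): rule 3 targets it, but not before a nasal consonant → unchanged [u].
/p/ (between /u/ and /i/) is unaffected → [p].
/i/ (word-final): rule 3 targets it, but not before a nasal consonant → unchanged [i].

[ãŋkõmupi]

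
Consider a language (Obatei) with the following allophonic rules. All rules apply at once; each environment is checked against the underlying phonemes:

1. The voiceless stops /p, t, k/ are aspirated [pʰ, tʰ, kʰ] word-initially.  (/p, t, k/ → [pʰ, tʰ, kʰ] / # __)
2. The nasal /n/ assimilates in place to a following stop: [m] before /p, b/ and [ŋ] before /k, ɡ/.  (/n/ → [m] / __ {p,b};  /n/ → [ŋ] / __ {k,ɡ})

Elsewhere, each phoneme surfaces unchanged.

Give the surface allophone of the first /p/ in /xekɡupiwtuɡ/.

/p/ (between /u/ and /i/): rule 1 targets it, but not word-initially → unchanged [p].

[p]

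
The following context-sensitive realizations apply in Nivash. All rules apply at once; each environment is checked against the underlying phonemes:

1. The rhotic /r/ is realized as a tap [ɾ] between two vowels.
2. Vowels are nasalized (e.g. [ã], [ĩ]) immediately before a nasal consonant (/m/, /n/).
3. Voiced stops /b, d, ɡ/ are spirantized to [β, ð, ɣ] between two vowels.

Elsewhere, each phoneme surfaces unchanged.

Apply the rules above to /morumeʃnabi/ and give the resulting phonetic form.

/m/ (word-initial) is unaffected → [m].
/o/ (between /m/ and /r/) is in the target of rule 2 but the environment (before a nasal consonant) is not met → [o].
/r/ (between /o/ and /u/) occurs between two vowels → [ɾ] by rule 1.
/u/ — between /r/ and /m/, before a nasal consonant — surfaces as [ũ] (rule 2).
/m/ (between /u/ and /e/) is unaffected → [m].
/e/ (between /m/ and /ʃ/) is in the target of rule 2 but the environment (before a nasal consonant) is not met → [e].
/ʃ/ (between /e/ and /n/): no rule targets it → [ʃ].
/n/ (between /ʃ/ and /a/): no rule targets it → [n].
/a/ (between /n/ and /b/) fails the environment for rule 2, so it stays [a].
/b/ (between /a/ and /i/): between two vowels, so rule 3 applies → [β].
/i/ (word-final) fails the environment for rule 2, so it stays [i].

[moɾũmeʃnaβi]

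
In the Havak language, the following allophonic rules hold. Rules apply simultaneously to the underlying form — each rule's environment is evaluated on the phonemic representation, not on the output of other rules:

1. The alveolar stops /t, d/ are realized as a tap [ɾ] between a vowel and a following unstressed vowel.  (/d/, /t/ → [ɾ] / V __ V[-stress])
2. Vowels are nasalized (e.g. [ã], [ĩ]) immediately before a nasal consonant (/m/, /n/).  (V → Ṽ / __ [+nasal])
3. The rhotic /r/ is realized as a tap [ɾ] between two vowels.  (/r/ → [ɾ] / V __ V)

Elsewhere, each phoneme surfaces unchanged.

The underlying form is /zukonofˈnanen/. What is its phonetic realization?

[zukõnofˈnãnẽn]

/z/ (word-initial) is unaffected → [z].
/u/ (between /z/ and /k/): rule 2 targets it, but not before a nasal consonant → unchanged [u].
/k/ stays [k].
/o/ — between /k/ and /n/, before a nasal consonant — surfaces as [õ] (rule 2).
/n/ — not in any rule's target class → [n].
/o/ (between /n/ and /f/) fails the environment for rule 2, so it stays [o].
/f/ (between /o/ and /n/) is unaffected → [f].
/n/ — not in any rule's target class → [n].
Rule 2 applies to /a/ (between /n/ and /n/: before a nasal consonant) → [ã].
/n/ — not in any rule's target class → [n].
Rule 2 applies to /e/ (between /n/ and /n/: before a nasal consonant) → [ẽ].
/n/ — not in any rule's target class → [n].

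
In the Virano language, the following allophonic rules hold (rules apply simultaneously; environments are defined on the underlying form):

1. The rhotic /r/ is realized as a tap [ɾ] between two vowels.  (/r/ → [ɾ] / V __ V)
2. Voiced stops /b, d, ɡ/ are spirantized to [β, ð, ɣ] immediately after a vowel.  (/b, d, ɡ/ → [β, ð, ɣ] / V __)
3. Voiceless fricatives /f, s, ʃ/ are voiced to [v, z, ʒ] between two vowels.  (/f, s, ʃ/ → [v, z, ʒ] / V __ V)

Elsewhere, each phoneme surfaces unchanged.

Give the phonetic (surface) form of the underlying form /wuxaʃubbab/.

[wuxaʒuβbaβ]

/w/ (word-initial): no rule targets it → [w].
/u/ — not in any rule's target class → [u].
/x/ — not in any rule's target class → [x].
/a/ (between /x/ and /ʃ/): no rule targets it → [a].
/ʃ/ (between /a/ and /u/) occurs between two vowels → [ʒ] by rule 3.
/u/ (between /ʃ/ and /b/): no rule targets it → [u].
/b/ — between /u/ and /b/, immediately after a vowel — surfaces as [β] (rule 2).
/b/ (between /b/ and /a/) is in the target of rule 2 but the environment (immediately after a vowel) is not met → [b].
/a/ stays [a].
/b/ (word-final): immediately after a vowel, so rule 2 applies → [β].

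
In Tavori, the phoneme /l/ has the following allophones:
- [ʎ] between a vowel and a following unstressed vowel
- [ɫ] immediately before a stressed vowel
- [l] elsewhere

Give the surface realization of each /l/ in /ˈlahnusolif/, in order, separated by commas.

[ɫ], [ʎ]

Occurrence 1 (position 1): immediately before a stressed vowel → [ɫ].
Occurrence 2 (position 8): between a vowel and a following unstressed vowel → [ʎ].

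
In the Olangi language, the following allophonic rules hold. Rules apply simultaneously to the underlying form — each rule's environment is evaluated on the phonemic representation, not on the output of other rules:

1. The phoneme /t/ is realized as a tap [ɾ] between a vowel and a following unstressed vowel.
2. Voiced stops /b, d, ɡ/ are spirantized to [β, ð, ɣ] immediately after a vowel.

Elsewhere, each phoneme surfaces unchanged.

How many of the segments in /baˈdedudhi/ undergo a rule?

Segments that undergo a rule: /d/ → [ð] (rule 2); /d/ → [ð] (rule 2); /d/ → [ð] (rule 2).
All other segments surface unchanged.

3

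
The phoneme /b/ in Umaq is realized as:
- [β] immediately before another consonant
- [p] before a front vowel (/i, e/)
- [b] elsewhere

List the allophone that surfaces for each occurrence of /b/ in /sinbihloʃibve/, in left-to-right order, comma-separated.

Occurrence 1 (position 4): before a front vowel (/i, e/) → [p].
Occurrence 2 (position 11): immediately before another consonant → [β].

[p], [β]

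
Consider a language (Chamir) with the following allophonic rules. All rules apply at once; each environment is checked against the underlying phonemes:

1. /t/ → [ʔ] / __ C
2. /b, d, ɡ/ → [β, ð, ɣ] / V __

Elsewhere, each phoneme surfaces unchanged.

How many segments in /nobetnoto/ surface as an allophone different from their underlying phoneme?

Segments that undergo a rule: /b/ → [β] (rule 2); /t/ → [ʔ] (rule 1).
All other segments surface unchanged.

2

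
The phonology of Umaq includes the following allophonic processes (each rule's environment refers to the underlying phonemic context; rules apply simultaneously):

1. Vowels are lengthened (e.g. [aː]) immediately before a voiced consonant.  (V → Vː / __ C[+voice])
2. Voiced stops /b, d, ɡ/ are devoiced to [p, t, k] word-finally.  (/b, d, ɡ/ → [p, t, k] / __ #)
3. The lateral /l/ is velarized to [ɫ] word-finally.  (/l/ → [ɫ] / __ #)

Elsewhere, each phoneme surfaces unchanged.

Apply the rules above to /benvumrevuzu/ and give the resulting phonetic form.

[beːnvuːmreːvuːzu]

/b/ — word-initial; rule 2 does not apply here → [b].
/e/ — between /b/ and /n/, before a voiced consonant — surfaces as [eː] (rule 1).
/n/ (between /e/ and /v/): no rule targets it → [n].
/v/ stays [v].
/u/ (between /v/ and /m/) occurs before a voiced consonant → [uː] by rule 1.
/m/ stays [m].
/r/ (between /m/ and /e/) is unaffected → [r].
Rule 1 applies to /e/ (between /r/ and /v/: before a voiced consonant) → [eː].
/v/ — not in any rule's target class → [v].
/u/ meets the environment for rule 1 (before a voiced consonant) → [uː].
/z/ — not in any rule's target class → [z].
/u/ (word-final) fails the environment for rule 1, so it stays [u].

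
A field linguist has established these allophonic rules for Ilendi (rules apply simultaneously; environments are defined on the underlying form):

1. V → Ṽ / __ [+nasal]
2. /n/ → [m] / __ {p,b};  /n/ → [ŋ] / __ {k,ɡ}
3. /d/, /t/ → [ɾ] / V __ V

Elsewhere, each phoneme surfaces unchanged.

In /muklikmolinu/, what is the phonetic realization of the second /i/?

/i/ (between /l/ and /n/) occurs before a nasal consonant → [ĩ] by rule 1.

[ĩ]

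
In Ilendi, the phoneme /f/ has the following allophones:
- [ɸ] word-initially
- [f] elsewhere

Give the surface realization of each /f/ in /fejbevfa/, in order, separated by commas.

Occurrence 1 (position 1): word-initially → [ɸ].
Occurrence 2 (position 7): no conditioning environment matches → elsewhere allophone [f].

[ɸ], [f]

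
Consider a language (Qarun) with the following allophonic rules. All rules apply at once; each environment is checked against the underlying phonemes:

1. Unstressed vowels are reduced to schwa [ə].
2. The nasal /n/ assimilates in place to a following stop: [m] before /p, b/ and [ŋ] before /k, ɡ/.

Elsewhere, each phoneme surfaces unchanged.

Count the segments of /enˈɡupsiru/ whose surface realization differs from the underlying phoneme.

Segments that undergo a rule: /e/ → [ə] (rule 1); /n/ → [ŋ] (rule 2); /i/ → [ə] (rule 1); /u/ → [ə] (rule 1).
All other segments surface unchanged.

4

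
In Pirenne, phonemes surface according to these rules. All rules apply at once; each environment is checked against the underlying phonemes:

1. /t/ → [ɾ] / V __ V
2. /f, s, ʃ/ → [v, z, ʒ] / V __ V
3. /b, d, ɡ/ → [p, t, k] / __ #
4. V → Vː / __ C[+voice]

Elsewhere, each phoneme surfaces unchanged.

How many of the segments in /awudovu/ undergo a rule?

Segments that undergo a rule: /a/ → [aː] (rule 4); /u/ → [uː] (rule 4); /o/ → [oː] (rule 4).
All other segments surface unchanged.

3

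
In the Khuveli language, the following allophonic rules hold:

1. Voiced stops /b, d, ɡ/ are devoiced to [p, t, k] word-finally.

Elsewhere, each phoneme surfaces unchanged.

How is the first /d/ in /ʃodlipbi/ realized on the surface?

[d]

/d/ (between /o/ and /l/) fails the environment for rule 1, so it stays [d].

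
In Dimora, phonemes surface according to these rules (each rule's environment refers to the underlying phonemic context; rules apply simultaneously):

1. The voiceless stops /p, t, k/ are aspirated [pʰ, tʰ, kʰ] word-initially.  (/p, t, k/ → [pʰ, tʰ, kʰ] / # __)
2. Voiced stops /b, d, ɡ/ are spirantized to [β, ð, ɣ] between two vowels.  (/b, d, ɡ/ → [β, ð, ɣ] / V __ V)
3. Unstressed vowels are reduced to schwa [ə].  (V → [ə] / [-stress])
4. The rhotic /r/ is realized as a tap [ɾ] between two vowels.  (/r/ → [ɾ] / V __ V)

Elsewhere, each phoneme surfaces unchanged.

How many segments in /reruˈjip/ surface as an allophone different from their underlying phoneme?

3

Segments that undergo a rule: /e/ → [ə] (rule 3); /r/ → [ɾ] (rule 4); /u/ → [ə] (rule 3).
All other segments surface unchanged.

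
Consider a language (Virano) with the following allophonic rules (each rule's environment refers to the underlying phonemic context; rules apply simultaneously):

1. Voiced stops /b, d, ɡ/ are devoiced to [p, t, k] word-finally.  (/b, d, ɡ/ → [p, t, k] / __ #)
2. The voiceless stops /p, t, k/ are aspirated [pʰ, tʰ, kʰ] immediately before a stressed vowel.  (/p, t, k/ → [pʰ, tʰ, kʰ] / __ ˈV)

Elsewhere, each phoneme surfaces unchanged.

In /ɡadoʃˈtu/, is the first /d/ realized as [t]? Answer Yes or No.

No

/d/ (between /a/ and /o/): rule 1 targets it, but not word-finally → unchanged [d].
The actual realization is [d], not [t].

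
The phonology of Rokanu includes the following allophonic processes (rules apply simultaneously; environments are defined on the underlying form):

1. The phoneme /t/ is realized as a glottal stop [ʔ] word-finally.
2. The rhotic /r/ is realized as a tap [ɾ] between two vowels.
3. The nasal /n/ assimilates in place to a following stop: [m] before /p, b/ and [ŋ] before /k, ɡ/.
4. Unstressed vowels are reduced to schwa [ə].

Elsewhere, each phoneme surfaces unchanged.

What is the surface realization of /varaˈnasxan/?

[vəɾəˈnasxən]

/v/ (word-initial): no rule targets it → [v].
/a/ — between /v/ and /r/, in an unstressed syllable — surfaces as [ə] (rule 4).
/r/ — between /a/ and /a/, between two vowels — surfaces as [ɾ] (rule 2).
/a/ (between /r/ and /n/) occurs in an unstressed syllable → [ə] by rule 4.
/n/ (between /a/ and /a/): rule 3 targets it, but not before a labial or velar stop → unchanged [n].
/a/ (between /n/ and /s/) fails the environment for rule 4, so it stays [a].
/s/ (between /a/ and /x/) is unaffected → [s].
/x/ stays [x].
Rule 4 applies to /a/ (between /x/ and /n/: in an unstressed syllable) → [ə].
/n/ (word-final) fails the environment for rule 3, so it stays [n].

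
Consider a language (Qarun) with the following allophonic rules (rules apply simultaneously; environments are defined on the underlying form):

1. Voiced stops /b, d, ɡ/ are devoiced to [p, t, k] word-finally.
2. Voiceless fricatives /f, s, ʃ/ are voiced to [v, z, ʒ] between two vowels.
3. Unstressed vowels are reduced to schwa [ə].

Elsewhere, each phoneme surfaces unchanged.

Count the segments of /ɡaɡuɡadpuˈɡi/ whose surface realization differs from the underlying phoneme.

4

Segments that undergo a rule: /a/ → [ə] (rule 3); /u/ → [ə] (rule 3); /a/ → [ə] (rule 3); /u/ → [ə] (rule 3).
All other segments surface unchanged.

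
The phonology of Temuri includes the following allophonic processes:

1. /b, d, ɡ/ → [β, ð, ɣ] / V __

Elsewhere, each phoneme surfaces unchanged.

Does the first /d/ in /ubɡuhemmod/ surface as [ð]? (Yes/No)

Yes

/d/ meets the environment for rule 1 (immediately after a vowel) → [ð].
The actual realization is [ð], which matches [ð].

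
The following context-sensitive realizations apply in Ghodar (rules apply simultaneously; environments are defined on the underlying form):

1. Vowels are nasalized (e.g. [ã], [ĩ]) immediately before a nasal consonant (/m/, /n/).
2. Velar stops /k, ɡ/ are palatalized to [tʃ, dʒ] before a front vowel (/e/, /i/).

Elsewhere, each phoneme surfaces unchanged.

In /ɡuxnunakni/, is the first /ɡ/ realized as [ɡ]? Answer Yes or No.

Yes

/ɡ/ — word-initial; rule 2 does not apply here → [ɡ].
The actual realization is [ɡ], which matches [ɡ].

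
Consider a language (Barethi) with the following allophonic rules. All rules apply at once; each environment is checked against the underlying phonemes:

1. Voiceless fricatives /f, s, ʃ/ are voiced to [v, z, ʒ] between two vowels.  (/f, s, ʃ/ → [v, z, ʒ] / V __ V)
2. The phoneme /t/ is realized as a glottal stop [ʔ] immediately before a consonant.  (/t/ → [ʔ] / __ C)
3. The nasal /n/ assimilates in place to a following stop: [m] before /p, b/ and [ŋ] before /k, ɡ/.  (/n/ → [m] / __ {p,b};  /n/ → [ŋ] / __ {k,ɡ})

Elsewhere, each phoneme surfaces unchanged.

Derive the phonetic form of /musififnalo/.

/s/ (between /u/ and /i/): between two vowels, so rule 1 applies → [z].
/f/ meets the environment for rule 1 (between two vowels) → [v].
/f/ (between /i/ and /n/): rule 1 targets it, but not between two vowels → unchanged [f].
/n/ (between /f/ and /a/) is in the target of rule 3 but the environment (before a labial or velar stop) is not met → [n].

[muzivifnalo]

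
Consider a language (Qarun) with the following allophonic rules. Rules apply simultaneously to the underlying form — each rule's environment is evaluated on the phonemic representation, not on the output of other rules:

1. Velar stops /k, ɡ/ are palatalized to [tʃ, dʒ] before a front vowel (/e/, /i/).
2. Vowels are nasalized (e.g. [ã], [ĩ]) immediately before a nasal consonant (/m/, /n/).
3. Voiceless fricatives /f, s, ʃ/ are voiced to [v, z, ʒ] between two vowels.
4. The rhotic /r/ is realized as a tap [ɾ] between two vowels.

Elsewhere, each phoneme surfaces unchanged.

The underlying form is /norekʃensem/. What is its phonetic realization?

[noɾekʃẽnsẽm]

/o/ (between /n/ and /r/) is in the target of rule 2 but the environment (before a nasal consonant) is not met → [o].
/r/ (between /o/ and /e/) occurs between two vowels → [ɾ] by rule 4.
/e/ (between /r/ and /k/) is in the target of rule 2 but the environment (before a nasal consonant) is not met → [e].
/k/ (between /e/ and /ʃ/) is in the target of rule 1 but the environment (before a front vowel) is not met → [k].
/ʃ/ (between /k/ and /e/): rule 3 targets it, but not between two vowels → unchanged [ʃ].
/e/ — between /ʃ/ and /n/, before a nasal consonant — surfaces as [ẽ] (rule 2).
/s/ (between /n/ and /e/) is in the target of rule 3 but the environment (between two vowels) is not met → [s].
/e/ meets the environment for rule 2 (before a nasal consonant) → [ẽ].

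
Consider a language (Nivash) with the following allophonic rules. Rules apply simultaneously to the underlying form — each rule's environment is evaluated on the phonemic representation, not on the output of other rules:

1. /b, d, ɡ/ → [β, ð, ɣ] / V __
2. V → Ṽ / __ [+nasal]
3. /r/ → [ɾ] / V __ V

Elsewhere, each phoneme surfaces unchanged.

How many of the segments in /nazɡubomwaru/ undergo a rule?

3

Segments that undergo a rule: /b/ → [β] (rule 1); /o/ → [õ] (rule 2); /r/ → [ɾ] (rule 3).
All other segments surface unchanged.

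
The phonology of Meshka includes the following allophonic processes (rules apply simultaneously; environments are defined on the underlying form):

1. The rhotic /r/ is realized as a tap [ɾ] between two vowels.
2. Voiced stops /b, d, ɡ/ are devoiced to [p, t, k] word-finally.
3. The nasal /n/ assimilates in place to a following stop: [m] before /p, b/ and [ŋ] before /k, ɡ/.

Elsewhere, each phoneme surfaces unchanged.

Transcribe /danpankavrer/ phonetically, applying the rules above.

[dampaŋkavrer]

/d/ (word-initial) fails the environment for rule 2, so it stays [d].
/a/ (between /d/ and /n/): no rule targets it → [a].
/n/ — between /a/ and /p/, before a labial or velar stop — surfaces as [m] (rule 3).
/p/ stays [p].
/a/ stays [a].
/n/ meets the environment for rule 3 (before a labial or velar stop) → [ŋ].
/k/ (between /n/ and /a/) is unaffected → [k].
/a/ stays [a].
/v/ (between /a/ and /r/): no rule targets it → [v].
/r/ (between /v/ and /e/) fails the environment for rule 1, so it stays [r].
/e/ — not in any rule's target class → [e].
/r/ (word-final) is in the target of rule 1 but the environment (between two vowels) is not met → [r].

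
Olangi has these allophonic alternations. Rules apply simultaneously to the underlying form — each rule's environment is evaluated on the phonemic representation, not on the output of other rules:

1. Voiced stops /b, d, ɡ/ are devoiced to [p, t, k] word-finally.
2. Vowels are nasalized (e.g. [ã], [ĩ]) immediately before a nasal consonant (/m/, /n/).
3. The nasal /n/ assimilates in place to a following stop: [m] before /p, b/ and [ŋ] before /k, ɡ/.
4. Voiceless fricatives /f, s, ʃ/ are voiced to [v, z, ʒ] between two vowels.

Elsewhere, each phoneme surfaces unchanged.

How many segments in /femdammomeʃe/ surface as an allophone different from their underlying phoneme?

Segments that undergo a rule: /e/ → [ẽ] (rule 2); /a/ → [ã] (rule 2); /o/ → [õ] (rule 2); /ʃ/ → [ʒ] (rule 4).
All other segments surface unchanged.

4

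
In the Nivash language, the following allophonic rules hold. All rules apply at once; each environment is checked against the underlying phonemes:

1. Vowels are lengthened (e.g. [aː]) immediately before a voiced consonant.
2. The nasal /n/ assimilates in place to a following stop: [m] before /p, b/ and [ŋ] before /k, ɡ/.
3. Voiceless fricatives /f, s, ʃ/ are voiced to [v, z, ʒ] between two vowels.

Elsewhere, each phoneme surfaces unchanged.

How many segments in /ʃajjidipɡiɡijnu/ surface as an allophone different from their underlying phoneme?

4

Segments that undergo a rule: /a/ → [aː] (rule 1); /i/ → [iː] (rule 1); /i/ → [iː] (rule 1); /i/ → [iː] (rule 1).
All other segments surface unchanged.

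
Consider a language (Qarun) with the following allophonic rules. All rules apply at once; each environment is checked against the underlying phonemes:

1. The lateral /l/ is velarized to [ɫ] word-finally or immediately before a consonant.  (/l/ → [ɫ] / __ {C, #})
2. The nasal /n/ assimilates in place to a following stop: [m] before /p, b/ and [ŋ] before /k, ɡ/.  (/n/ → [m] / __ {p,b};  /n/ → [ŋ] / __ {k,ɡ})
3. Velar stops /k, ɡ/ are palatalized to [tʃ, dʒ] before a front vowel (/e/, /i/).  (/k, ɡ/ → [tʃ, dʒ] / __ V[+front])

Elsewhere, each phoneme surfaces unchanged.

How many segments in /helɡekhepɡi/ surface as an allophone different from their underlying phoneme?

Segments that undergo a rule: /l/ → [ɫ] (rule 1); /ɡ/ → [dʒ] (rule 3); /ɡ/ → [dʒ] (rule 3).
All other segments surface unchanged.

3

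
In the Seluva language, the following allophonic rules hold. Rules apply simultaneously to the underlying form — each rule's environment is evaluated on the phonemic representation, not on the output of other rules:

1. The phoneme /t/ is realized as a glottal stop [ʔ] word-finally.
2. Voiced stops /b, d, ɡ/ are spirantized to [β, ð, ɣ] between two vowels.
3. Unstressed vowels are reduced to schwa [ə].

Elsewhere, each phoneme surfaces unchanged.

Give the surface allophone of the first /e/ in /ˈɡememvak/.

[e]

/e/ (between /ɡ/ and /m/) fails the environment for rule 3, so it stays [e].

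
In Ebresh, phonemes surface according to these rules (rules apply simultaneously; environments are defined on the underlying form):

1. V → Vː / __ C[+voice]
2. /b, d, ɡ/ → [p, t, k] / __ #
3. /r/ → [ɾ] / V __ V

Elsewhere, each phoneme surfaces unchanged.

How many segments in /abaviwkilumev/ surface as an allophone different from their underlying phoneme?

6

Segments that undergo a rule: /a/ → [aː] (rule 1); /a/ → [aː] (rule 1); /i/ → [iː] (rule 1); /i/ → [iː] (rule 1); /u/ → [uː] (rule 1); /e/ → [eː] (rule 1).
All other segments surface unchanged.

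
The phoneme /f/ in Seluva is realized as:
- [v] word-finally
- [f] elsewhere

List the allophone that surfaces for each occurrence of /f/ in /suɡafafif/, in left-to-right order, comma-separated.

Occurrence 1 (position 5): no conditioning environment matches → elsewhere allophone [f].
Occurrence 2 (position 7): no conditioning environment matches → elsewhere allophone [f].
Occurrence 3 (position 9): word-finally → [v].

[f], [f], [v]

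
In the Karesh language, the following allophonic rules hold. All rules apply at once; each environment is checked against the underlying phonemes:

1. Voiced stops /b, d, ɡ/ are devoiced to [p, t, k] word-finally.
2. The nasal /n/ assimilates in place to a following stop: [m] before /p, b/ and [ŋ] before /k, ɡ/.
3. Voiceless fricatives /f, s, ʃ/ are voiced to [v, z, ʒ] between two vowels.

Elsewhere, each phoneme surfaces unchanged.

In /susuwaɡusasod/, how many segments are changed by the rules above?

Segments that undergo a rule: /s/ → [z] (rule 3); /s/ → [z] (rule 3); /s/ → [z] (rule 3); /d/ → [t] (rule 1).
All other segments surface unchanged.

4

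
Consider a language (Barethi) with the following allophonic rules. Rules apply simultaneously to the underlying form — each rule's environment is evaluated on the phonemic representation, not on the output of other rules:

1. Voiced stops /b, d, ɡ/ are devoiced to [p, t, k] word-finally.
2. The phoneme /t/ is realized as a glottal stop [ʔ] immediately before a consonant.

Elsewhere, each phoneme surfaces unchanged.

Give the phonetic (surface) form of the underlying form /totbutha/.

[toʔbuʔha]

/t/ (word-initial) is in the target of rule 2 but the environment (immediately before a consonant) is not met → [t].
/t/ meets the environment for rule 2 (immediately before a consonant) → [ʔ].
/b/ (between /t/ and /u/): rule 1 targets it, but not word-finally → unchanged [b].
/t/ (between /u/ and /h/): immediately before a consonant, so rule 2 applies → [ʔ].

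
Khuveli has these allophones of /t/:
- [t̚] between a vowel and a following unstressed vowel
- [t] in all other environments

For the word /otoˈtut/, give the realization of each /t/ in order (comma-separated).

[t̚], [t], [t]

Occurrence 1 (position 2): between a vowel and a following unstressed vowel → [t̚].
Occurrence 2 (position 4): no conditioning environment matches → elsewhere allophone [t].
Occurrence 3 (position 6): no conditioning environment matches → elsewhere allophone [t].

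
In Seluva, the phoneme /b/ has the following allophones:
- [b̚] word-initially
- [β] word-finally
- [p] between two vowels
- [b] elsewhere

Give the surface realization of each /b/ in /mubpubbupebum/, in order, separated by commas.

[b], [b], [b], [p]

Occurrence 1 (position 3): no conditioning environment matches → elsewhere allophone [b].
Occurrence 2 (position 6): no conditioning environment matches → elsewhere allophone [b].
Occurrence 3 (position 7): no conditioning environment matches → elsewhere allophone [b].
Occurrence 4 (position 11): between two vowels → [p].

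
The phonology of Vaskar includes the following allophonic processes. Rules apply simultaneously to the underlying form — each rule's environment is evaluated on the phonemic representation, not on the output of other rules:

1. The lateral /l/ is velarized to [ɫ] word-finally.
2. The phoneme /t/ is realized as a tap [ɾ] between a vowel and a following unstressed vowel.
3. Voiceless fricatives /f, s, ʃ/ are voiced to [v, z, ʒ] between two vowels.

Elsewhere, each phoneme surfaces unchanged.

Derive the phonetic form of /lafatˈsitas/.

/l/ — word-initial; rule 1 does not apply here → [l].
/a/ — not in any rule's target class → [a].
/f/ (between /a/ and /a/): between two vowels, so rule 3 applies → [v].
/a/ — not in any rule's target class → [a].
/t/ (between /a/ and /s/) fails the environment for rule 2, so it stays [t].
/s/ — between /t/ and /i/; rule 3 does not apply here → [s].
/i/ (between /s/ and /t/) is unaffected → [i].
/t/ meets the environment for rule 2 (between a vowel and a following unstressed vowel) → [ɾ].
/a/ (between /t/ and /s/) is unaffected → [a].
/s/ (word-final): rule 3 targets it, but not between two vowels → unchanged [s].

[lavatˈsiɾas]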